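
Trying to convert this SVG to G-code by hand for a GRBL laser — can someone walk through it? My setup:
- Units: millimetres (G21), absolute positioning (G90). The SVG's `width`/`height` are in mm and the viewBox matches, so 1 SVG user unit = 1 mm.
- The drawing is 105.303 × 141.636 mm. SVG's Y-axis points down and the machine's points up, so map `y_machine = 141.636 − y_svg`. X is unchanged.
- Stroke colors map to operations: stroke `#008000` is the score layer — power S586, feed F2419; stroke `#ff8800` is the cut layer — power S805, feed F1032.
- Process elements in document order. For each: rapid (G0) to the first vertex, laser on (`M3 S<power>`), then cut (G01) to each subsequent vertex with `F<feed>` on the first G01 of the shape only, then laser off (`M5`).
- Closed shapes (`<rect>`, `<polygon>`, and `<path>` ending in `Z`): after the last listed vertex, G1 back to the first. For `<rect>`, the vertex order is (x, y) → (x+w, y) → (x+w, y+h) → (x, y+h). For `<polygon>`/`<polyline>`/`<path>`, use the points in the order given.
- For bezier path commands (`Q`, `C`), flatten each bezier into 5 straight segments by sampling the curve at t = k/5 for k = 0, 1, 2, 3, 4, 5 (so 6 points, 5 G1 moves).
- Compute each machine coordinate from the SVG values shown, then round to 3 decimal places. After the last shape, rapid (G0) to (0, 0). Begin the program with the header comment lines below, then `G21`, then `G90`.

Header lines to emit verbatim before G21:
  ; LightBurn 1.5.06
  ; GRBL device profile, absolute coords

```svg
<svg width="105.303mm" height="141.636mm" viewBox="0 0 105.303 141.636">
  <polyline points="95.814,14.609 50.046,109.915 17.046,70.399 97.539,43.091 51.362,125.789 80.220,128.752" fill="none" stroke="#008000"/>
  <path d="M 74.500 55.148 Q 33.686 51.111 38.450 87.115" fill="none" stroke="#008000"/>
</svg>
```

; LightBurn 1.5.06
; GRBL device profile, absolute coords
G21
G90
G0 X95.814 Y127.027
M3 S586
G01 X50.046 Y31.721 F2419
G01 X17.046 Y71.237
G01 X97.539 Y98.545
G01 X51.362 Y15.847
G01 X80.220 Y12.884
M5
G0 X74.500 Y86.488
M3 S586
G01 X59.998 Y86.501 F2419
G01 X49.141 Y83.311
G01 X41.931 Y76.918
G01 X38.368 Y67.321
G01 X38.450 Y54.521
M5
G0 X0.000 Y0.000

viewBox `0 0 105.303 141.636` with mm width/height → 1 unit = 1 mm. Flip: y_m = 141.636 − y_svg.

**Shape 1** — `<polyline>` open polyline, stroke `#008000` → score (S586, F2419). Machine vertices: (95.814,127.027) → (50.046,31.721) → (17.046,71.237) → (97.539,98.545) → (51.362,15.847) → (80.220,12.884). Open path.

**Shape 2** — `<path>` quadratic bezier, stroke `#008000` → score (S586, F2419). Control points (SVG): P0=(74.500,55.148), P1=(33.686,51.111), P2=(38.450,87.115); sampled at t=k/5. Machine vertices: (74.500,86.488) → (59.998,86.501) → (49.141,83.311) → (41.931,76.918) → (38.368,67.321) → (38.450,54.521). Open path.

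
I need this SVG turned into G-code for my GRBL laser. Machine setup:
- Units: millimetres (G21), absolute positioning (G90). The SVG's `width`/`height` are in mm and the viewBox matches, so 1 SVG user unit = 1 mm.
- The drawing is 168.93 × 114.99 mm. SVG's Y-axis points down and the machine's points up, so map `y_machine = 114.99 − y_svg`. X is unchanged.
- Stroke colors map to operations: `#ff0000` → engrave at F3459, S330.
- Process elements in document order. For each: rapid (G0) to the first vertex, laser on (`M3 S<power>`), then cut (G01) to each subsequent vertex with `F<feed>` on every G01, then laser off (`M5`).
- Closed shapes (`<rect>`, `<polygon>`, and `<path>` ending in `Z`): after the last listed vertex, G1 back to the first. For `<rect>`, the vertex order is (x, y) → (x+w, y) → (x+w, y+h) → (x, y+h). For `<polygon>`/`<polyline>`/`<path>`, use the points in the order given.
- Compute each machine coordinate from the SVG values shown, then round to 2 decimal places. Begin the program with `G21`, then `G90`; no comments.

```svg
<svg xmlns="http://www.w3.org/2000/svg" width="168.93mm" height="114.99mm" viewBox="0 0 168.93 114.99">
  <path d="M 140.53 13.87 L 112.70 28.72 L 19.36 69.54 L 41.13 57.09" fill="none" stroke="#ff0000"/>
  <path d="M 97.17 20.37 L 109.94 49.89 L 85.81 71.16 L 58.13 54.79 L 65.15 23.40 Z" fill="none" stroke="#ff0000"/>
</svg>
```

1 u = 1 mm; y_m = 114.99 − y.

[1] `<path>` open polyline, #ff0000→engrave S330 F3459: (140.53,101.12) → (112.70,86.27) → (19.36,45.45) → (41.13,57.90)

[2] `<path>` regular polygon, #ff0000→engrave S330 F3459: (97.17,94.62) → (109.94,65.10) → (85.81,43.83) → (58.13,60.20) → (65.15,91.59) → (97.17,94.62) (closed)

G21
G90
G0 X140.53 Y101.12
M3 S330
G01 X112.70 Y86.27 F3459
G01 X19.36 Y45.45 F3459
G01 X41.13 Y57.90 F3459
M5
G0 X97.17 Y94.62
M3 S330
G01 X109.94 Y65.10 F3459
G01 X85.81 Y43.83 F3459
G01 X58.13 Y60.20 F3459
G01 X65.15 Y91.59 F3459
G01 X97.17 Y94.62 F3459
M5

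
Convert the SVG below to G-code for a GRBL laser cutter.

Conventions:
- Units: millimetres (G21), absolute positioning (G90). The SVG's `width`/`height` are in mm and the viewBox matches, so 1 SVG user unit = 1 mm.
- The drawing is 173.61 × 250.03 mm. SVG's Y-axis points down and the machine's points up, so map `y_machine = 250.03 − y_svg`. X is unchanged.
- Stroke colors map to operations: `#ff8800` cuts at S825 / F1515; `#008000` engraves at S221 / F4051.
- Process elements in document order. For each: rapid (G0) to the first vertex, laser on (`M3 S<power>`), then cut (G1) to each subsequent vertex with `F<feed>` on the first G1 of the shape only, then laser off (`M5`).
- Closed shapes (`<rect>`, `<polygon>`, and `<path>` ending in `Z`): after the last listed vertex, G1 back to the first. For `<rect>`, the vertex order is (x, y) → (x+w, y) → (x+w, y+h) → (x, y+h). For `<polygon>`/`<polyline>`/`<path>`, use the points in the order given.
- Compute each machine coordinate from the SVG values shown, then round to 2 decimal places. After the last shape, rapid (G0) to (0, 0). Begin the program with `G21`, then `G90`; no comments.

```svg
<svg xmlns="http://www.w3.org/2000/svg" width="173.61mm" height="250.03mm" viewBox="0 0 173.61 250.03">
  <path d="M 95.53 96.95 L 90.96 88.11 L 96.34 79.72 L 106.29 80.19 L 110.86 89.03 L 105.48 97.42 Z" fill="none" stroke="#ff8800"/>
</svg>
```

G21
G90
G0 X95.53 Y153.08
M3 S825
G1 X90.96 Y161.92 F1515
G1 X96.34 Y170.31
G1 X106.29 Y169.84
G1 X110.86 Y161.00
G1 X105.48 Y152.61
G1 X95.53 Y153.08
M5
G0 X0.00 Y0.00

viewBox `0 0 173.61 250.03` with mm width/height → 1 unit = 1 mm. Flip: y_m = 250.03 − y_svg.

**Shape 1** — `<path>` regular polygon, stroke `#ff8800` → cut (S825, F1515). Machine vertices: (95.53,153.08) → (90.96,161.92) → (96.34,170.31) → (106.29,169.84) → (110.86,161.00) → (105.48,152.61) → (95.53,153.08). Closed: final G1 returns to the first vertex.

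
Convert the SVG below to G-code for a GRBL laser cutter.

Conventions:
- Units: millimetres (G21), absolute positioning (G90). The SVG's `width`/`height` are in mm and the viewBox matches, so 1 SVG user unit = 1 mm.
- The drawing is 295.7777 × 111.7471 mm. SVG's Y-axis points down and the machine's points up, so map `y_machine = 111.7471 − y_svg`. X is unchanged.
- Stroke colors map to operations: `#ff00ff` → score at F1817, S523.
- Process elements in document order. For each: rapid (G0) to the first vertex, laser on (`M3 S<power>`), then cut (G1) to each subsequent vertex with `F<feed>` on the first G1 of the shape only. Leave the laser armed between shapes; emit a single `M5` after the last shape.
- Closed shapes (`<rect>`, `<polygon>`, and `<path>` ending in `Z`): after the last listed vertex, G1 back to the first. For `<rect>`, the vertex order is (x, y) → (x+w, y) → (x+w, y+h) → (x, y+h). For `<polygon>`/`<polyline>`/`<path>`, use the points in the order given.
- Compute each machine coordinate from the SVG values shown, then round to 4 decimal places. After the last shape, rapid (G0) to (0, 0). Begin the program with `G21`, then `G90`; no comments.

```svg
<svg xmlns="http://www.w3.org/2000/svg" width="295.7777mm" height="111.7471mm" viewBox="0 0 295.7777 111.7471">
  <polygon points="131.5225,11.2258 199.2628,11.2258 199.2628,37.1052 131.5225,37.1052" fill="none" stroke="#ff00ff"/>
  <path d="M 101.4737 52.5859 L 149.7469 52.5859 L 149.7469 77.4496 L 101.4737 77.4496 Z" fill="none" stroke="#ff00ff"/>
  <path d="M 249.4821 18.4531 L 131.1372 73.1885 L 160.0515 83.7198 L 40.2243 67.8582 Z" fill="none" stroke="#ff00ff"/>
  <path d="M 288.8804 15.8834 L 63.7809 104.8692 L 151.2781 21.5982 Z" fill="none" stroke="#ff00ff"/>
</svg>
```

viewBox `0 0 295.7777 111.7471` with mm width/height → 1 unit = 1 mm. Flip: y_m = 111.7471 − y_svg.

**Shape 1** — `<polygon>` rectangle, stroke `#ff00ff` → score (S523, F1817). Machine vertices: (131.5225,100.5213) → (199.2628,100.5213) → (199.2628,74.6419) → (131.5225,74.6419) → (131.5225,100.5213). Closed: final G1 returns to the first vertex.

**Shape 2** — `<path>` rectangle, stroke `#ff00ff` → score (S523, F1817). Machine vertices: (101.4737,59.1612) → (149.7469,59.1612) → (149.7469,34.2975) → (101.4737,34.2975) → (101.4737,59.1612). Closed: final G1 returns to the first vertex.

**Shape 3** — `<path>` closed polygon, stroke `#ff00ff` → score (S523, F1817). Machine vertices: (249.4821,93.2940) → (131.1372,38.5586) → (160.0515,28.0273) → (40.2243,43.8889) → (249.4821,93.2940). Closed: final G1 returns to the first vertex.

**Shape 4** — `<path>` closed polygon, stroke `#ff00ff` → score (S523, F1817). Machine vertices: (288.8804,95.8637) → (63.7809,6.8779) → (151.2781,90.1489) → (288.8804,95.8637). Closed: final G1 returns to the first vertex.

G21
G90
G0 X131.5225 Y100.5213
M3 S523
G1 X199.2628 Y100.5213 F1817
G1 X199.2628 Y74.6419
G1 X131.5225 Y74.6419
G1 X131.5225 Y100.5213
G0 X101.4737 Y59.1612
M3 S523
G1 X149.7469 Y59.1612 F1817
G1 X149.7469 Y34.2975
G1 X101.4737 Y34.2975
G1 X101.4737 Y59.1612
G0 X249.4821 Y93.2940
M3 S523
G1 X131.1372 Y38.5586 F1817
G1 X160.0515 Y28.0273
G1 X40.2243 Y43.8889
G1 X249.4821 Y93.2940
G0 X288.8804 Y95.8637
M3 S523
G1 X63.7809 Y6.8779 F1817
G1 X151.2781 Y90.1489
G1 X288.8804 Y95.8637
M5
G0 X0.0000 Y0.0000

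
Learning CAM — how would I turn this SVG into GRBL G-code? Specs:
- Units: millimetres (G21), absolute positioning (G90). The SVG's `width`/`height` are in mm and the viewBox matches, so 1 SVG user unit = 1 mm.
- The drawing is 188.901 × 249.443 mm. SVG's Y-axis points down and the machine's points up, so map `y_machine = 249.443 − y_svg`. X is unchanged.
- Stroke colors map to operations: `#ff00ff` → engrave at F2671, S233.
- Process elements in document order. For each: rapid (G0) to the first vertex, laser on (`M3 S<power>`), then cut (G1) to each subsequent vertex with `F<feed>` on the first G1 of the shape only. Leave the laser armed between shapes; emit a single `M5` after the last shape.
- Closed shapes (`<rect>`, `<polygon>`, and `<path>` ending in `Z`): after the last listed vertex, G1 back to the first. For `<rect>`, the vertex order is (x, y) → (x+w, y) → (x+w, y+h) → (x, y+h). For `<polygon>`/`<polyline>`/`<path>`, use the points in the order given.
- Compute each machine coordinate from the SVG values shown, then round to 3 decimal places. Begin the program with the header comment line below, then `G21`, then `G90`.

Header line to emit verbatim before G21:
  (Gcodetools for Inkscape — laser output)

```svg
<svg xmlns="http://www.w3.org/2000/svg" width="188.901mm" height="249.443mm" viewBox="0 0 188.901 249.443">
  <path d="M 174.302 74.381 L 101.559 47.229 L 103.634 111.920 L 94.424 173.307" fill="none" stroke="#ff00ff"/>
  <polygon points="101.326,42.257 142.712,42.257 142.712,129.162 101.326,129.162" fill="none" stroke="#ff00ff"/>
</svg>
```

(Gcodetools for Inkscape — laser output)
G21
G90
G0 X174.302 Y175.062
M3 S233
G1 X101.559 Y202.214 F2671
G1 X103.634 Y137.523
G1 X94.424 Y76.136
G0 X101.326 Y207.186
M3 S233
G1 X142.712 Y207.186 F2671
G1 X142.712 Y120.281
G1 X101.326 Y120.281
G1 X101.326 Y207.186
M5

Since the viewBox matches the mm dimensions, user units are millimetres directly. The only transform is the Y-flip y_m = 249.443 − y_svg.

Shape 1 is a open polyline drawn with `<path>`. Its stroke #ff00ff means engrave at S233, F2671. After flipping Y the toolpath is (174.302,175.062) → (101.559,202.214) → (103.634,137.523) → (94.424,76.136).

Shape 2 is a rectangle drawn with `<polygon>`. Its stroke #ff00ff means engrave at S233, F2671. After flipping Y the toolpath is (101.326,207.186) → (142.712,207.186) → (142.712,120.281) → (101.326,120.281) → (101.326,207.186), returning to the start.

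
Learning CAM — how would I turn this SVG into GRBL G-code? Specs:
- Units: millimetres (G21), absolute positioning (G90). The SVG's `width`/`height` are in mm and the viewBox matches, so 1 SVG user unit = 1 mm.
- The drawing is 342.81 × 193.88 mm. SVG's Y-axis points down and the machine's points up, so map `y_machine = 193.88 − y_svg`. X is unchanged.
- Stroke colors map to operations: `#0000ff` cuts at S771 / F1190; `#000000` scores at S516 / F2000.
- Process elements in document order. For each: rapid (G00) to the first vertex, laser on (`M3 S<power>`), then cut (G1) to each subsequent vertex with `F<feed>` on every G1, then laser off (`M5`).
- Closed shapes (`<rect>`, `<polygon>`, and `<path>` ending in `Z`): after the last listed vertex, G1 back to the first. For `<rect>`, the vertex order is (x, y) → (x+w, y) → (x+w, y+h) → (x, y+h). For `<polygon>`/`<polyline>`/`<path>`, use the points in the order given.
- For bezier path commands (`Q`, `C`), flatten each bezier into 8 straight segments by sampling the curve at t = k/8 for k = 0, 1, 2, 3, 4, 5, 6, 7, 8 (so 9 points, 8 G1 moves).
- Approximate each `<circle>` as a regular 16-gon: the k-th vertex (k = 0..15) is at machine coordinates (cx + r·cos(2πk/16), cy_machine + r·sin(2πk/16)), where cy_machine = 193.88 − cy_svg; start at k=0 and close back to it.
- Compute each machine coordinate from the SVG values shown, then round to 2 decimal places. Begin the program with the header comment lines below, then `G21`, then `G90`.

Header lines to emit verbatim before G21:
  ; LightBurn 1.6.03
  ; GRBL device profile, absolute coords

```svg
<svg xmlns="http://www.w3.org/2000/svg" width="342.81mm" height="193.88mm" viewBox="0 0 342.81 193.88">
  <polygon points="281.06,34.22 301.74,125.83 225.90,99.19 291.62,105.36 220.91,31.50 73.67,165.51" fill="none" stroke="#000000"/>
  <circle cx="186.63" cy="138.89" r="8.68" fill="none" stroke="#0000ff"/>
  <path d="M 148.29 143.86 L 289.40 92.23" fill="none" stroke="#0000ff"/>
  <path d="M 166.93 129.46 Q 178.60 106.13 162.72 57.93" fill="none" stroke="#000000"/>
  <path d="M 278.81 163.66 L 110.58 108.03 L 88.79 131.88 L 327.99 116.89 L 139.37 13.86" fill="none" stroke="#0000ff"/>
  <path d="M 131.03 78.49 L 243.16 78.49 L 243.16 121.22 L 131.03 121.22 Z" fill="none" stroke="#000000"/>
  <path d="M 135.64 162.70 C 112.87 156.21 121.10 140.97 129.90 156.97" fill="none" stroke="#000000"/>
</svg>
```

Since the viewBox matches the mm dimensions, user units are millimetres directly. The only transform is the Y-flip y_m = 193.88 − y_svg.

Shape 1 is a closed polygon drawn with `<polygon>`. Its stroke #000000 means score at S516, F2000. After flipping Y the toolpath is (281.06,159.66) → (301.74,68.05) → (225.90,94.69) → (291.62,88.52) → (220.91,162.38) → (73.67,28.37) → (281.06,159.66), returning to the start.

Shape 2 is a circle drawn with `<circle>`. Its stroke #0000ff means cut at S771, F1190. After flipping Y the toolpath is (195.31,54.99) → (194.65,58.31) → (192.77,61.13) → (189.95,63.01) → (186.63,63.67) → (183.31,63.01) → (180.49,61.13) → (178.61,58.31) → (177.95,54.99) → (178.61,51.67) → (180.49,48.85) → (183.31,46.97) → (186.63,46.31) → (189.95,46.97) → (192.77,48.85) → (194.65,51.67) → (195.31,54.99), returning to the start.

Shape 3 is a line segment drawn with `<path>`. Its stroke #0000ff means cut at S771, F1190. After flipping Y the toolpath is (148.29,50.02) → (289.40,101.65).

Shape 4 is a quadratic bezier drawn with `<path>`. Its stroke #000000 means score at S516, F2000. After flipping Y the toolpath is (166.93,64.42) → (169.42,70.64) → (171.04,77.64) → (171.81,85.41) → (171.71,93.97) → (170.76,103.30) → (168.94,113.40) → (166.26,124.29) → (162.72,135.95).

Shape 5 is a open polyline drawn with `<path>`. Its stroke #0000ff means cut at S771, F1190. After flipping Y the toolpath is (278.81,30.22) → (110.58,85.85) → (88.79,62.00) → (327.99,76.99) → (139.37,180.02).

Shape 6 is a rectangle drawn with `<path>`. Its stroke #000000 means score at S516, F2000. After flipping Y the toolpath is (131.03,115.39) → (243.16,115.39) → (243.16,72.66) → (131.03,72.66) → (131.03,115.39), returning to the start.

Shape 7 is a cubic bezier drawn with `<path>`. Its stroke #000000 means score at S516, F2000. After flipping Y the toolpath is (135.64,31.18) → (128.49,33.95) → (123.90,37.06) → (121.50,40.06) → (120.93,42.48) → (121.85,43.84) → (123.88,43.68) → (126.69,41.52) → (129.90,36.91).

; LightBurn 1.6.03
; GRBL device profile, absolute coords
G21
G90
G00 X281.06 Y159.66
M3 S516
G1 X301.74 Y68.05 F2000
G1 X225.90 Y94.69 F2000
G1 X291.62 Y88.52 F2000
G1 X220.91 Y162.38 F2000
G1 X73.67 Y28.37 F2000
G1 X281.06 Y159.66 F2000
M5
G00 X195.31 Y54.99
M3 S771
G1 X194.65 Y58.31 F1190
G1 X192.77 Y61.13 F1190
G1 X189.95 Y63.01 F1190
G1 X186.63 Y63.67 F1190
G1 X183.31 Y63.01 F1190
G1 X180.49 Y61.13 F1190
G1 X178.61 Y58.31 F1190
G1 X177.95 Y54.99 F1190
G1 X178.61 Y51.67 F1190
G1 X180.49 Y48.85 F1190
G1 X183.31 Y46.97 F1190
G1 X186.63 Y46.31 F1190
G1 X189.95 Y46.97 F1190
G1 X192.77 Y48.85 F1190
G1 X194.65 Y51.67 F1190
G1 X195.31 Y54.99 F1190
M5
G00 X148.29 Y50.02
M3 S771
G1 X289.40 Y101.65 F1190
M5
G00 X166.93 Y64.42
M3 S516
G1 X169.42 Y70.64 F2000
G1 X171.04 Y77.64 F2000
G1 X171.81 Y85.41 F2000
G1 X171.71 Y93.97 F2000
G1 X170.76 Y103.30 F2000
G1 X168.94 Y113.40 F2000
G1 X166.26 Y124.29 F2000
G1 X162.72 Y135.95 F2000
M5
G00 X278.81 Y30.22
M3 S771
G1 X110.58 Y85.85 F1190
G1 X88.79 Y62.00 F1190
G1 X327.99 Y76.99 F1190
G1 X139.37 Y180.02 F1190
M5
G00 X131.03 Y115.39
M3 S516
G1 X243.16 Y115.39 F2000
G1 X243.16 Y72.66 F2000
G1 X131.03 Y72.66 F2000
G1 X131.03 Y115.39 F2000
M5
G00 X135.64 Y31.18
M3 S516
G1 X128.49 Y33.95 F2000
G1 X123.90 Y37.06 F2000
G1 X121.50 Y40.06 F2000
G1 X120.93 Y42.48 F2000
G1 X121.85 Y43.84 F2000
G1 X123.88 Y43.68 F2000
G1 X126.69 Y41.52 F2000
G1 X129.90 Y36.91 F2000
M5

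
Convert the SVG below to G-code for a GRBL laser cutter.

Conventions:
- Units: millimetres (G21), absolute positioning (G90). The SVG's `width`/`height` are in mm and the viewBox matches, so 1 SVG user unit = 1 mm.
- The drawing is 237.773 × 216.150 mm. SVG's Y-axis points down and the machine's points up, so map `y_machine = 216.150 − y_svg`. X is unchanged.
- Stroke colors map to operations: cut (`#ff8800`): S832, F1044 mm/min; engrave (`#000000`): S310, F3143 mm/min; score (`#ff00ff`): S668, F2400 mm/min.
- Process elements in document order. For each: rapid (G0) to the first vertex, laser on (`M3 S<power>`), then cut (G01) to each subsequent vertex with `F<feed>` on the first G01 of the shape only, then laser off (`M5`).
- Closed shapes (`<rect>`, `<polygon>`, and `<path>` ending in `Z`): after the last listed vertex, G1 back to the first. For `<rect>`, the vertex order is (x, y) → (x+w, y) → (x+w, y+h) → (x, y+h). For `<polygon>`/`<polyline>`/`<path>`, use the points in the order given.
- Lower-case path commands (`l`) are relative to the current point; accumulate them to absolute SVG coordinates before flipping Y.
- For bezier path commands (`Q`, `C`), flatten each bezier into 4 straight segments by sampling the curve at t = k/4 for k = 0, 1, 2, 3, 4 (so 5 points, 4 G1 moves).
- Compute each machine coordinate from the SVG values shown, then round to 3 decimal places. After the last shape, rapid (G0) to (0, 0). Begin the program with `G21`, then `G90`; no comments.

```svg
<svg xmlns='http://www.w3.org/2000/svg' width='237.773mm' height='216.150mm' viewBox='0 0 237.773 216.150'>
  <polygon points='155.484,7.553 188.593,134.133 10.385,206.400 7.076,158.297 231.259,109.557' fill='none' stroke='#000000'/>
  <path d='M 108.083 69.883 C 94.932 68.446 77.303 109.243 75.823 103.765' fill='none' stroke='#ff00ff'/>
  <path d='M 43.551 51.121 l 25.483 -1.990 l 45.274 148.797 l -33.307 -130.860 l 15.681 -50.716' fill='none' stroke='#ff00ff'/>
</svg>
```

G21
G90
G0 X155.484 Y208.597
M3 S310
G01 X188.593 Y82.017 F3143
G01 X10.385 Y9.750
G01 X7.076 Y57.853
G01 X231.259 Y106.593
G01 X155.484 Y208.597
M5
G0 X108.083 Y146.267
M3 S668
G01 X97.702 Y140.809 F2400
G01 X87.576 Y127.811
G01 X79.639 Y115.570
G01 X75.823 Y112.385
M5
G0 X43.551 Y165.029
M3 S668
G01 X69.034 Y167.019 F2400
G01 X114.308 Y18.222
G01 X81.001 Y149.082
G01 X96.682 Y199.798
M5
G0 X0.000 Y0.000

viewBox `0 0 237.773 216.150` with mm width/height → 1 unit = 1 mm. Flip: y_m = 216.150 − y_svg.

**Shape 1** — `<polygon>` closed polygon, stroke `#000000` → engrave (S310, F3143). Machine vertices: (155.484,208.597) → (188.593,82.017) → (10.385,9.750) → (7.076,57.853) → (231.259,106.593) → (155.484,208.597). Closed: final G1 returns to the first vertex.

**Shape 2** — `<path>` cubic bezier, stroke `#ff00ff` → score (S668, F2400). Control points (SVG): P0=(108.083,69.883), P1=(94.932,68.446), P2=(77.303,109.243), P3=(75.823,103.765); sampled at t=k/4. Machine vertices: (108.083,146.267) → (97.702,140.809) → (87.576,127.811) → (79.639,115.570) → (75.823,112.385). Open path.

**Shape 3** — `<path>` open polyline, stroke `#ff00ff` → score (S668, F2400). Machine vertices: (43.551,165.029) → (69.034,167.019) → (114.308,18.222) → (81.001,149.082) → (96.682,199.798). Open path.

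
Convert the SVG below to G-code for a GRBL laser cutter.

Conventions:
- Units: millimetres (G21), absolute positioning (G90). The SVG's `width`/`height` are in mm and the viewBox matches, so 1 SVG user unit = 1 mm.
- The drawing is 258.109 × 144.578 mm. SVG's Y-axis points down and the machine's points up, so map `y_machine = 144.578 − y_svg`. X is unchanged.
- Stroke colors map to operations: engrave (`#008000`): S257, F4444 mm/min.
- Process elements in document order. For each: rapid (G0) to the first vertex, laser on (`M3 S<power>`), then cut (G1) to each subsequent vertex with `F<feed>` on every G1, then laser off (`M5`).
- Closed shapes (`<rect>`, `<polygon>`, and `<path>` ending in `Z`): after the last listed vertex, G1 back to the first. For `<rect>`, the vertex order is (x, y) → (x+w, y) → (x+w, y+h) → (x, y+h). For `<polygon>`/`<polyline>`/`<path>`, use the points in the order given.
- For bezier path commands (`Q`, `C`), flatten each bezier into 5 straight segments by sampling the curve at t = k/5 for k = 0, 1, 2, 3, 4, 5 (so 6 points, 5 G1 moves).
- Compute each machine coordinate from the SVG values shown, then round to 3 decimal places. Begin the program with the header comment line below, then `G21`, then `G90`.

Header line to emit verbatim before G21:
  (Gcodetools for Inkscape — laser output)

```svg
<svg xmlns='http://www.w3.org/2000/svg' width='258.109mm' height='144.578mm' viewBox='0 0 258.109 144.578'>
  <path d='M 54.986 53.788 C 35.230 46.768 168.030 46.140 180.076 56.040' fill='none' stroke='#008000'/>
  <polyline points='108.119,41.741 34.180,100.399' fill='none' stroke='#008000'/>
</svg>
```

(Gcodetools for Inkscape — laser output)
G21
G90
G0 X54.986 Y90.790
M3 S257
G1 X59.253 Y94.202 F4444
G1 X87.014 Y95.881 F4444
G1 X125.151 Y95.629 F4444
G1 X160.544 Y93.248 F4444
G1 X180.076 Y88.538 F4444
M5
G0 X108.119 Y102.837
M3 S257
G1 X34.180 Y44.179 F4444
M5

Since the viewBox matches the mm dimensions, user units are millimetres directly. The only transform is the Y-flip y_m = 144.578 − y_svg.

Shape 1 is a cubic bezier drawn with `<path>`. Its stroke #008000 means engrave at S257, F4444. After flipping Y the toolpath is (54.986,90.790) → (59.253,94.202) → (87.014,95.881) → (125.151,95.629) → (160.544,93.248) → (180.076,88.538).

Shape 2 is a line segment drawn with `<polyline>`. Its stroke #008000 means engrave at S257, F4444. After flipping Y the toolpath is (108.119,102.837) → (34.180,44.179).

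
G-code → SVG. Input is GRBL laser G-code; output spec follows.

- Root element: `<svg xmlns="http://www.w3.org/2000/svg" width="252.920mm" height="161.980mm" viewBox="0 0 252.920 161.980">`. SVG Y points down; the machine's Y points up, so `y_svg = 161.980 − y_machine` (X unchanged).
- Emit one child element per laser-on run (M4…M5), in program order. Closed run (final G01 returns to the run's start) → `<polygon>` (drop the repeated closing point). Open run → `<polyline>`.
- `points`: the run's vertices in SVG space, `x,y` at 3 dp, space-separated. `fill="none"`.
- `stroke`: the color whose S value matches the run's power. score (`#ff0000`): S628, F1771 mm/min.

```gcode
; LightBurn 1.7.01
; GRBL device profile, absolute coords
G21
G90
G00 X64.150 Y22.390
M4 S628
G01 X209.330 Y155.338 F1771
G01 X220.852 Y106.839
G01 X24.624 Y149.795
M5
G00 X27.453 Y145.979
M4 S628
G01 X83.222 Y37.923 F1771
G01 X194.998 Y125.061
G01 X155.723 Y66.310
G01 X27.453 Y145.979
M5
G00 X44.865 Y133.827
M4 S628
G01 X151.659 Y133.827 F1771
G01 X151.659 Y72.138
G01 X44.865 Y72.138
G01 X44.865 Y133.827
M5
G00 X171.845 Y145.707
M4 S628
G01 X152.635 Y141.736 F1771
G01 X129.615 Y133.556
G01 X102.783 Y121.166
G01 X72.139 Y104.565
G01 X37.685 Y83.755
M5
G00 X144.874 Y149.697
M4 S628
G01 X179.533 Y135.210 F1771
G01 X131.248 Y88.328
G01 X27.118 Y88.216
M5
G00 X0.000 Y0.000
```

Each laser-on run becomes one SVG element. Flip Y back into SVG space with y_svg = 161.980 − y_machine. Every run uses S628, so all elements get stroke `#ff0000` (score).

Run 1: The run is open, so emit a `<polyline>` with points (Y-flipped): 64.150,139.590 209.330,6.642 220.852,55.141 24.624,12.185.

Run 2: The run returns to its start, so emit a `<polygon>` with points (Y-flipped): 27.453,16.001 83.222,124.057 194.998,36.919 155.723,95.670.

Run 3: The run returns to its start, so emit a `<polygon>` with points (Y-flipped): 44.865,28.153 151.659,28.153 151.659,89.842 44.865,89.842.

Run 4: The run is open, so emit a `<polyline>` with points (Y-flipped): 171.845,16.273 152.635,20.244 129.615,28.424 102.783,40.814 72.139,57.415 37.685,78.225.

Run 5: The run is open, so emit a `<polyline>` with points (Y-flipped): 144.874,12.283 179.533,26.770 131.248,73.652 27.118,73.764.

<svg xmlns="http://www.w3.org/2000/svg" width="252.920mm" height="161.980mm" viewBox="0 0 252.920 161.980">
  <polyline points="64.150,139.590 209.330,6.642 220.852,55.141 24.624,12.185" fill="none" stroke="#ff0000"/>
  <polygon points="27.453,16.001 83.222,124.057 194.998,36.919 155.723,95.670" fill="none" stroke="#ff0000"/>
  <polygon points="44.865,28.153 151.659,28.153 151.659,89.842 44.865,89.842" fill="none" stroke="#ff0000"/>
  <polyline points="171.845,16.273 152.635,20.244 129.615,28.424 102.783,40.814 72.139,57.415 37.685,78.225" fill="none" stroke="#ff0000"/>
  <polyline points="144.874,12.283 179.533,26.770 131.248,73.652 27.118,73.764" fill="none" stroke="#ff0000"/>
</svg>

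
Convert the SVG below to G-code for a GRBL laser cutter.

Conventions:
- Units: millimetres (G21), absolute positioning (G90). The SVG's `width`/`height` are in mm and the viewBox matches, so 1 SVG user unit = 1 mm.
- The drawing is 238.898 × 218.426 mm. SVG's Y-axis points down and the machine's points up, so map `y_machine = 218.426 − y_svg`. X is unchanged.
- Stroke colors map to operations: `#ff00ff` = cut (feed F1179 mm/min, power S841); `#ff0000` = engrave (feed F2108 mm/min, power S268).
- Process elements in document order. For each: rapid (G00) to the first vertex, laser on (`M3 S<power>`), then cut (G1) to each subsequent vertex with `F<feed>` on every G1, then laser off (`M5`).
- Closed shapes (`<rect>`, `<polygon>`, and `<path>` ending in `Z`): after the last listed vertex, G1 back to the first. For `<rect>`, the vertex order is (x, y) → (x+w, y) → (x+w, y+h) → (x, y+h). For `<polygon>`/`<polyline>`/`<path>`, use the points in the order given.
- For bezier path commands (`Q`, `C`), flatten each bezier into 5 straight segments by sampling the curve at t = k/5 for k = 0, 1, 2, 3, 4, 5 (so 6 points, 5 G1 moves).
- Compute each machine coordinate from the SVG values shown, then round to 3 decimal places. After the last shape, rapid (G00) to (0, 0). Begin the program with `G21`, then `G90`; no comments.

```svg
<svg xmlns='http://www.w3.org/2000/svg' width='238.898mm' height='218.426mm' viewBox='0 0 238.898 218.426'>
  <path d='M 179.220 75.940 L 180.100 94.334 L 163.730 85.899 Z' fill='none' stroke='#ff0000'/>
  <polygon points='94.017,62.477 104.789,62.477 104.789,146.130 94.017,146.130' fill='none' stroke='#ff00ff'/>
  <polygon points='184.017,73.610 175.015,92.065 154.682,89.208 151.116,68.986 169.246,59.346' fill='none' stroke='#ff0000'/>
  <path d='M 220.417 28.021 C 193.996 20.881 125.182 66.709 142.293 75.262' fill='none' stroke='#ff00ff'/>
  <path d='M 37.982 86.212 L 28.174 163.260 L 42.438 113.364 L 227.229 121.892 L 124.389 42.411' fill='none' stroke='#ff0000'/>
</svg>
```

1 u = 1 mm; y_m = 218.426 − y.

[1] `<path>` regular polygon, #ff0000→engrave S268 F2108: (179.220,142.486) → (180.100,124.092) → (163.730,132.527) → (179.220,142.486) (closed)

[2] `<polygon>` rectangle, #ff00ff→cut S841 F1179: (94.017,155.949) → (104.789,155.949) → (104.789,72.296) → (94.017,72.296) → (94.017,155.949) (closed)

[3] `<polygon>` regular polygon, #ff0000→engrave S268 F2108: (184.017,144.816) → (175.015,126.361) → (154.682,129.218) → (151.116,149.440) → (169.246,159.080) → (184.017,144.816) (closed)

[4] `<path>` cubic bezier, #ff00ff→cut S841 F1179: (220.417,190.405) → (200.504,189.055) → (176.576,179.324) → (154.791,165.544) → (141.311,152.047) → (142.293,143.164)

[5] `<path>` open polyline, #ff0000→engrave S268 F2108: (37.982,132.214) → (28.174,55.166) → (42.438,105.062) → (227.229,96.534) → (124.389,176.015)

G21
G90
G00 X179.220 Y142.486
M3 S268
G1 X180.100 Y124.092 F2108
G1 X163.730 Y132.527 F2108
G1 X179.220 Y142.486 F2108
M5
G00 X94.017 Y155.949
M3 S841
G1 X104.789 Y155.949 F1179
G1 X104.789 Y72.296 F1179
G1 X94.017 Y72.296 F1179
G1 X94.017 Y155.949 F1179
M5
G00 X184.017 Y144.816
M3 S268
G1 X175.015 Y126.361 F2108
G1 X154.682 Y129.218 F2108
G1 X151.116 Y149.440 F2108
G1 X169.246 Y159.080 F2108
G1 X184.017 Y144.816 F2108
M5
G00 X220.417 Y190.405
M3 S841
G1 X200.504 Y189.055 F1179
G1 X176.576 Y179.324 F1179
G1 X154.791 Y165.544 F1179
G1 X141.311 Y152.047 F1179
G1 X142.293 Y143.164 F1179
M5
G00 X37.982 Y132.214
M3 S268
G1 X28.174 Y55.166 F2108
G1 X42.438 Y105.062 F2108
G1 X227.229 Y96.534 F2108
G1 X124.389 Y176.015 F2108
M5
G00 X0.000 Y0.000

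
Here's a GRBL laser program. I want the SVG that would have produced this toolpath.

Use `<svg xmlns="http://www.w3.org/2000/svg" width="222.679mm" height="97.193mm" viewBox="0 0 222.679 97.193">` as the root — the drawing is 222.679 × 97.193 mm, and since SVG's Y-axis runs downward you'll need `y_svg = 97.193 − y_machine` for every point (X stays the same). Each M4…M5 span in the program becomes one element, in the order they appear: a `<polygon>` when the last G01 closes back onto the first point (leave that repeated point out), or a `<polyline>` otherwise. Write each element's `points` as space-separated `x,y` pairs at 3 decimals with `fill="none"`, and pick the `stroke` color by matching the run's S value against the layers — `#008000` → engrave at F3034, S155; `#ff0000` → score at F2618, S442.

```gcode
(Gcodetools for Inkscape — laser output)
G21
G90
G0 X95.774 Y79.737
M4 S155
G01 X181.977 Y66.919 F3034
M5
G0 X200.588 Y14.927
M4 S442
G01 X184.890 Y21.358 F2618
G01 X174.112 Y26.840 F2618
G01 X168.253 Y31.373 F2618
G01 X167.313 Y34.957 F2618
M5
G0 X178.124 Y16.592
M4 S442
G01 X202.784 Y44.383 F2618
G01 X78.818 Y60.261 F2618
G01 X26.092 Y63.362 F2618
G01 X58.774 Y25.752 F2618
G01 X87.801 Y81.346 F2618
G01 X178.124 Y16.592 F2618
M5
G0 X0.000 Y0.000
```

<svg xmlns="http://www.w3.org/2000/svg" width="222.679mm" height="97.193mm" viewBox="0 0 222.679 97.193">
  <polyline points="95.774,17.456 181.977,30.274" fill="none" stroke="#008000"/>
  <polyline points="200.588,82.266 184.890,75.835 174.112,70.353 168.253,65.820 167.313,62.236" fill="none" stroke="#ff0000"/>
  <polygon points="178.124,80.601 202.784,52.810 78.818,36.932 26.092,33.831 58.774,71.441 87.801,15.847" fill="none" stroke="#ff0000"/>
</svg>

y_svg = 97.193 − y_m.

[1] S155→`#008000` (engrave); open run; points: 95.774,17.456 181.977,30.274

[2] S442→`#ff0000` (score); open run; points: 200.588,82.266 184.890,75.835 174.112,70.353 168.253,65.820 167.313,62.236

[3] S442→`#ff0000` (score); closed run; points: 178.124,80.601 202.784,52.810 78.818,36.932 26.092,33.831 58.774,71.441 87.801,15.847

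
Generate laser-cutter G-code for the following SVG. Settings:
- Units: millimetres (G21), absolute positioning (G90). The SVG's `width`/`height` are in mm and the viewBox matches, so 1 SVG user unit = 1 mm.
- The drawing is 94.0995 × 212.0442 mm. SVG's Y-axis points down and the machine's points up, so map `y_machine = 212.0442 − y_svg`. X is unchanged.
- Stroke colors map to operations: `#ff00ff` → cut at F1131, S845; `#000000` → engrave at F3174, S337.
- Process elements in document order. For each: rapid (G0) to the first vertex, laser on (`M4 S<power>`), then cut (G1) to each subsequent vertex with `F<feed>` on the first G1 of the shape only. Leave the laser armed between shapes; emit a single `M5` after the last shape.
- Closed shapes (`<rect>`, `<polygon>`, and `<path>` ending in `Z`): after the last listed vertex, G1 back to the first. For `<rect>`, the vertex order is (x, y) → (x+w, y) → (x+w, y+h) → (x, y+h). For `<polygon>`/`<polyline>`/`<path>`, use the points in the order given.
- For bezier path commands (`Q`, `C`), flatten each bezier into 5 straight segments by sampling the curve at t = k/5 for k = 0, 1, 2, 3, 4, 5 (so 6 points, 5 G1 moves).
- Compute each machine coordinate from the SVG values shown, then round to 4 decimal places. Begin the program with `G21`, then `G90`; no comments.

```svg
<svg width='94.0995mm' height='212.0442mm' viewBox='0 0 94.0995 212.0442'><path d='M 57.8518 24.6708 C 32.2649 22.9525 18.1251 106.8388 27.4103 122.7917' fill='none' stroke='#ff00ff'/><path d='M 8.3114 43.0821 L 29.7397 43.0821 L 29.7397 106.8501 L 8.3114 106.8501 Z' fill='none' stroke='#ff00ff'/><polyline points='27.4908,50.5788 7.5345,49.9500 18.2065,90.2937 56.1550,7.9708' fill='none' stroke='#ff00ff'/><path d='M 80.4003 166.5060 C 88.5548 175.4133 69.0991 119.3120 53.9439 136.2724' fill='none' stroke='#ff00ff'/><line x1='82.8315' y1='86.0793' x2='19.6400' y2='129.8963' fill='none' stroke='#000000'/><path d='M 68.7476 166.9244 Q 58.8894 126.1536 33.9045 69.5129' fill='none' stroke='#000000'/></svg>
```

G21
G90
G0 X57.8518 Y187.3734
M4 S845
G1 X43.9691 Y179.3601 F1131
G1 X33.4087 Y158.1716
G1 X26.7455 Y131.1776
G1 X24.5544 Y105.7479
G1 X27.4103 Y89.2525
G0 X8.3114 Y168.9621
M4 S845
G1 X29.7397 Y168.9621 F1131
G1 X29.7397 Y105.1941
G1 X8.3114 Y105.1941
G1 X8.3114 Y168.9621
G0 X27.4908 Y161.4654
M4 S845
G1 X7.5345 Y162.0942 F1131
G1 X18.2065 Y121.7505
G1 X56.1550 Y204.0734
G0 X80.4003 Y45.5382
M4 S845
G1 X82.2351 Y46.8903 F1131
G1 X78.9751 Y57.2171
G1 X72.1521 Y69.8912
G1 X63.2978 Y78.2852
G1 X53.9439 Y75.7718
G0 X82.8315 Y125.9649
M4 S337
G1 X19.6400 Y82.1479 F3174
G0 X68.7476 Y45.1198
M4 S337
G1 X64.1993 Y62.0629 F3174
G1 X58.4408 Y80.2756
G1 X51.4721 Y99.7579
G1 X43.2934 Y120.5098
G1 X33.9045 Y142.5313
M5

Since the viewBox matches the mm dimensions, user units are millimetres directly. The only transform is the Y-flip y_m = 212.0442 − y_svg.

Shape 1 is a cubic bezier drawn with `<path>`. Its stroke #ff00ff means cut at S845, F1131. After flipping Y the toolpath is (57.8518,187.3734) → (43.9691,179.3601) → (33.4087,158.1716) → (26.7455,131.1776) → (24.5544,105.7479) → (27.4103,89.2525).

Shape 2 is a rectangle drawn with `<path>`. Its stroke #ff00ff means cut at S845, F1131. After flipping Y the toolpath is (8.3114,168.9621) → (29.7397,168.9621) → (29.7397,105.1941) → (8.3114,105.1941) → (8.3114,168.9621), returning to the start.

Shape 3 is a open polyline drawn with `<polyline>`. Its stroke #ff00ff means cut at S845, F1131. After flipping Y the toolpath is (27.4908,161.4654) → (7.5345,162.0942) → (18.2065,121.7505) → (56.1550,204.0734).

Shape 4 is a cubic bezier drawn with `<path>`. Its stroke #ff00ff means cut at S845, F1131. After flipping Y the toolpath is (80.4003,45.5382) → (82.2351,46.8903) → (78.9751,57.2171) → (72.1521,69.8912) → (63.2978,78.2852) → (53.9439,75.7718).

Shape 5 is a line segment drawn with `<line>`. Its stroke #000000 means engrave at S337, F3174. After flipping Y the toolpath is (82.8315,125.9649) → (19.6400,82.1479).

Shape 6 is a quadratic bezier drawn with `<path>`. Its stroke #000000 means engrave at S337, F3174. After flipping Y the toolpath is (68.7476,45.1198) → (64.1993,62.0629) → (58.4408,80.2756) → (51.4721,99.7579) → (43.2934,120.5098) → (33.9045,142.5313).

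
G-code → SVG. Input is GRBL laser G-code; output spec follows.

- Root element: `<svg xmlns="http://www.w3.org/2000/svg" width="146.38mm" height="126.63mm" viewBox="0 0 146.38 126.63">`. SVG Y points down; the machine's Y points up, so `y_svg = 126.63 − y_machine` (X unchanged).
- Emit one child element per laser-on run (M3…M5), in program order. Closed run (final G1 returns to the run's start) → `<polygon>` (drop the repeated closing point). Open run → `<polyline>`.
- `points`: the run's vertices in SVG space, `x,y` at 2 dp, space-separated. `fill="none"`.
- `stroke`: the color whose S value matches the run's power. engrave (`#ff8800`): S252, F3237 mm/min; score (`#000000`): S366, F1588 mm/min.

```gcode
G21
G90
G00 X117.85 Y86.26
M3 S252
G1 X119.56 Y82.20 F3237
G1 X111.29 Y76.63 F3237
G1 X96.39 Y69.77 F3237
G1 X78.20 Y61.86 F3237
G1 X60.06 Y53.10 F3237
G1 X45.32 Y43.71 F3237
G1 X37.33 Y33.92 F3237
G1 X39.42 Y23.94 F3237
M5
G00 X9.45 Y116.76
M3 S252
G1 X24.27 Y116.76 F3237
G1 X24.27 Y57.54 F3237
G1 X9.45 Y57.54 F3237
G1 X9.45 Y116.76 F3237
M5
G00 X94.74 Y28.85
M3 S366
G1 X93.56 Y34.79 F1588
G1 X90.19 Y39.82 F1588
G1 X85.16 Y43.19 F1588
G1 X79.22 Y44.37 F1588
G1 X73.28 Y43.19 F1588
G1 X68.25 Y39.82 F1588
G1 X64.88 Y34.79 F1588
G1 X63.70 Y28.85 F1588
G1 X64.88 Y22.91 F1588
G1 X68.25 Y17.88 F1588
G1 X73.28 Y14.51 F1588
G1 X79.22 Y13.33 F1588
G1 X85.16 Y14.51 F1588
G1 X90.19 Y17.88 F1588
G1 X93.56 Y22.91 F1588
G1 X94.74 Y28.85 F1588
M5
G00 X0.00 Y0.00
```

y_svg = 126.63 − y_m.

[1] S252→`#ff8800` (engrave); open run; points: 117.85,40.37 119.56,44.43 111.29,50.00 96.39,56.86 78.20,64.77 60.06,73.53 45.32,82.92 37.33,92.71 39.42,102.69

[2] S252→`#ff8800` (engrave); closed run; points: 9.45,9.87 24.27,9.87 24.27,69.09 9.45,69.09

[3] S366→`#000000` (score); closed run; points: 94.74,97.78 93.56,91.84 90.19,86.81 85.16,83.44 79.22,82.26 73.28,83.44 68.25,86.81 64.88,91.84 63.70,97.78 64.88,103.72 68.25,108.75 73.28,112.12 79.22,113.30 85.16,112.12 90.19,108.75 93.56,103.72

<svg xmlns="http://www.w3.org/2000/svg" width="146.38mm" height="126.63mm" viewBox="0 0 146.38 126.63">
  <polyline points="117.85,40.37 119.56,44.43 111.29,50.00 96.39,56.86 78.20,64.77 60.06,73.53 45.32,82.92 37.33,92.71 39.42,102.69" fill="none" stroke="#ff8800"/>
  <polygon points="9.45,9.87 24.27,9.87 24.27,69.09 9.45,69.09" fill="none" stroke="#ff8800"/>
  <polygon points="94.74,97.78 93.56,91.84 90.19,86.81 85.16,83.44 79.22,82.26 73.28,83.44 68.25,86.81 64.88,91.84 63.70,97.78 64.88,103.72 68.25,108.75 73.28,112.12 79.22,113.30 85.16,112.12 90.19,108.75 93.56,103.72" fill="none" stroke="#000000"/>
</svg>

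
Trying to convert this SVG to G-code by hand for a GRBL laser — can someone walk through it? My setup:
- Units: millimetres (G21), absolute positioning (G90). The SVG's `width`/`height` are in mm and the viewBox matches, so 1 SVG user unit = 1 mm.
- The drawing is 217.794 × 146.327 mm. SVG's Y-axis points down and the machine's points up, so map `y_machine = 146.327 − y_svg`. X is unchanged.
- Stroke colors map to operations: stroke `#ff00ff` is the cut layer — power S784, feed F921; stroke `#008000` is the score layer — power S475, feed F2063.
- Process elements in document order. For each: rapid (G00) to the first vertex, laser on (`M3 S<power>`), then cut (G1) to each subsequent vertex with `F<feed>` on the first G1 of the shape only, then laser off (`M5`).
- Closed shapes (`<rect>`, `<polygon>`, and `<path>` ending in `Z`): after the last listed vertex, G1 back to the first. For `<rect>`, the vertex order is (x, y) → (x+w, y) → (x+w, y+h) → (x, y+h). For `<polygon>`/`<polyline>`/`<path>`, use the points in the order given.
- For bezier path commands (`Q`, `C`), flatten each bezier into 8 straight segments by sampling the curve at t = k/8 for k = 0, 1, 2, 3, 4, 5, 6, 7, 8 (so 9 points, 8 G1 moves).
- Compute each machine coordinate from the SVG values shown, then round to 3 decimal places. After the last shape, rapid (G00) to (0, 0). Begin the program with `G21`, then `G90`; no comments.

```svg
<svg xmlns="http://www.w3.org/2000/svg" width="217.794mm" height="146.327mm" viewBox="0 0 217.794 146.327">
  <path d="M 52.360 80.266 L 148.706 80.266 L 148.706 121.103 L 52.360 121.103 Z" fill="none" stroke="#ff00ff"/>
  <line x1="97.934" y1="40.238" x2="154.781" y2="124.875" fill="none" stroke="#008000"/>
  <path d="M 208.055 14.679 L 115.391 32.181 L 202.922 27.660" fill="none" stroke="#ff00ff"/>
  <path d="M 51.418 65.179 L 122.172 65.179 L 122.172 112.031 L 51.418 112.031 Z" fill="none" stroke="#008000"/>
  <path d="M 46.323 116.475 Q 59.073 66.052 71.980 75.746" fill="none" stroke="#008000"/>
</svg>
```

G21
G90
G00 X52.360 Y66.061
M3 S784
G1 X148.706 Y66.061 F921
G1 X148.706 Y25.224
G1 X52.360 Y25.224
G1 X52.360 Y66.061
M5
G00 X97.934 Y106.089
M3 S475
G1 X154.781 Y21.452 F2063
M5
G00 X208.055 Y131.648
M3 S784
G1 X115.391 Y114.146 F921
G1 X202.922 Y118.667
M5
G00 X51.418 Y81.148
M3 S475
G1 X122.172 Y81.148 F2063
G1 X122.172 Y34.296
G1 X51.418 Y34.296
G1 X51.418 Y81.148
M5
G00 X46.323 Y29.852
M3 S475
G1 X49.513 Y41.518 F2063
G1 X52.708 Y51.306
G1 X55.908 Y59.215
G1 X59.112 Y65.246
G1 X62.322 Y69.398
G1 X65.536 Y71.671
G1 X68.756 Y72.065
G1 X71.980 Y70.581
M5
G00 X0.000 Y0.000

viewBox `0 0 217.794 146.327` with mm width/height → 1 unit = 1 mm. Flip: y_m = 146.327 − y_svg.

**Shape 1** — `<path>` rectangle, stroke `#ff00ff` → cut (S784, F921). Machine vertices: (52.360,66.061) → (148.706,66.061) → (148.706,25.224) → (52.360,25.224) → (52.360,66.061). Closed: final G1 returns to the first vertex.

**Shape 2** — `<line>` line segment, stroke `#008000` → score (S475, F2063). Machine vertices: (97.934,106.089) → (154.781,21.452). Open path.

**Shape 3** — `<path>` open polyline, stroke `#ff00ff` → cut (S784, F921). Machine vertices: (208.055,131.648) → (115.391,114.146) → (202.922,118.667). Open path.

**Shape 4** — `<path>` rectangle, stroke `#008000` → score (S475, F2063). Machine vertices: (51.418,81.148) → (122.172,81.148) → (122.172,34.296) → (51.418,34.296) → (51.418,81.148). Closed: final G1 returns to the first vertex.

**Shape 5** — `<path>` quadratic bezier, stroke `#008000` → score (S475, F2063). Control points (SVG): P0=(46.323,116.475), P1=(59.073,66.052), P2=(71.980,75.746); sampled at t=k/8. Machine vertices: (46.323,29.852) → (49.513,41.518) → (52.708,51.306) → (55.908,59.215) → (59.112,65.246) → (62.322,69.398) → (65.536,71.671) → (68.756,72.065) → (71.980,70.581). Open path.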